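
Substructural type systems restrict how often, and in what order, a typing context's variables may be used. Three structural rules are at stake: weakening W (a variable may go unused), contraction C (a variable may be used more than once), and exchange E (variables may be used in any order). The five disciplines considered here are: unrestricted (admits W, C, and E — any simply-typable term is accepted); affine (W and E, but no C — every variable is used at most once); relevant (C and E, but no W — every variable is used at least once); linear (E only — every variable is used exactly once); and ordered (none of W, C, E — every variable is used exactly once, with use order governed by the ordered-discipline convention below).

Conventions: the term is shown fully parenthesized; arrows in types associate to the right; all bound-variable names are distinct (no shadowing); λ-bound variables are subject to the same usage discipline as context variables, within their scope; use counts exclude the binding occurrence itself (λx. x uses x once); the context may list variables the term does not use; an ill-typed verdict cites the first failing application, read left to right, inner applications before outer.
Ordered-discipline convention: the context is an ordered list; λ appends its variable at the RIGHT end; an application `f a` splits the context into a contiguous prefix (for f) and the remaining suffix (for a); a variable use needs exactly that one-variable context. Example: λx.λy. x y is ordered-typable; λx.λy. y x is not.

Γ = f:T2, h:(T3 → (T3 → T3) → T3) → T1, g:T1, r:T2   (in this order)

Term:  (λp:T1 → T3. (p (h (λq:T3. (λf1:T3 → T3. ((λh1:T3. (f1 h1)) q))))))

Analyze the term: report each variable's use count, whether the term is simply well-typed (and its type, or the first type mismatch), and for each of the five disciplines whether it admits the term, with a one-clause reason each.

use counts: f: 0, h: 1, g: 0, r: 0, p [bound]: 1, q [bound]: 1, f1 [bound]: 1, h1 [bound]: 1
use order (left to right): p, h, f1, h1, q
typing: well-typed at (T1 → T3) → T3
ordered ✗ (f, g, r left unused)
linear ✗ (f, g, r left unused)
affine ✓ (f, h, g, r, p, q, f1, h1: no repeats, contraction unneeded)
relevant ✗ (f, g, r left unused)
unrestricted ✓ (simply typable at (T1 → T3) → T3; W, C, E all held)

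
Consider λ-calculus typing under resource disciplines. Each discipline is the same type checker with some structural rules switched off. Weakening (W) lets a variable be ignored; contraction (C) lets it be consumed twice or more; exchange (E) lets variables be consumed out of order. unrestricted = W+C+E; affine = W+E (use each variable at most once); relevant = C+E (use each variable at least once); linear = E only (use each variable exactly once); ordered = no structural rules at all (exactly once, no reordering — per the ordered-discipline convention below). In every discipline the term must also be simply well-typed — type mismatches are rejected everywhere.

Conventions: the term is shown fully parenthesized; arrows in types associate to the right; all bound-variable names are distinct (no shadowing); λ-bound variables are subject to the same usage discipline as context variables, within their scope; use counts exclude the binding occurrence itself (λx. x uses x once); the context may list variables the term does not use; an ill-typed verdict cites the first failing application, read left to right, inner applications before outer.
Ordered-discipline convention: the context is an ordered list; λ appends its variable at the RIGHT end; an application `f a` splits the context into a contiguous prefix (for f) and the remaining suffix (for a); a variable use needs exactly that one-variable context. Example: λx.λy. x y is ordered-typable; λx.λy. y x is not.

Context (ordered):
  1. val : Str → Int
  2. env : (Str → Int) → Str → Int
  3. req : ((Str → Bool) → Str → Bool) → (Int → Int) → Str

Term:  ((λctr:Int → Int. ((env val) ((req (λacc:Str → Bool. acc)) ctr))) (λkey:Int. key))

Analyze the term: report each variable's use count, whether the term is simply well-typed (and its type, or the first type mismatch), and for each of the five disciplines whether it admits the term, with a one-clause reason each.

use counts: val ×1; env ×1; req ×1; ctr (bound) ×1; acc (bound) ×1; key (bound) ×1
uses in reading order: env, val, req, acc, ctr, key
typing: well-typed — term : Int
ordered ✗ (needs exchange: uses follow env, val, req, acc, ctr, key)
linear ✓ (single use per variable (val, env, req, ctr, acc, key))
affine ✓ (no duplicate uses among val, env, req, ctr, acc, key)
relevant ✓ (val, env, req, ctr, acc, key: all used, weakening unneeded)
unrestricted ✓ (well-typed at Int; no restrictions here)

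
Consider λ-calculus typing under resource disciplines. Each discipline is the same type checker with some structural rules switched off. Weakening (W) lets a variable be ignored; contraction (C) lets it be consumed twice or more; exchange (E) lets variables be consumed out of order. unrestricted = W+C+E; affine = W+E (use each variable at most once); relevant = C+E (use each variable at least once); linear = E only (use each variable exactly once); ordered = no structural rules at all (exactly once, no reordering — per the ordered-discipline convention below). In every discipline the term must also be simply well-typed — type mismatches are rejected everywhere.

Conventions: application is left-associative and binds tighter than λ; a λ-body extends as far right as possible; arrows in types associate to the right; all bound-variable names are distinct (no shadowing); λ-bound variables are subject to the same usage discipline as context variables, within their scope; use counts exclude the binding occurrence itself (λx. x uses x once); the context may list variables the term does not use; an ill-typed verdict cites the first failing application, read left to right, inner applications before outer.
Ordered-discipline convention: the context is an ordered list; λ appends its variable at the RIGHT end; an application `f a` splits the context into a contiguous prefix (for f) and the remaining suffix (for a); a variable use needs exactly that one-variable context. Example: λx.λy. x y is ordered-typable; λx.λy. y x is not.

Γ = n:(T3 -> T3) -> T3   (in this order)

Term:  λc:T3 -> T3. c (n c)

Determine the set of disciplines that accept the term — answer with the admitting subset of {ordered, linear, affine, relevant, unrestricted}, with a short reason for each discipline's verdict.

admitted by: relevant, unrestricted
variable uses: n=1, c (bound)=2
order of uses: c, n, c
typing: well-typed at (T3 -> T3) -> T3
ordered: ✗ — uses contraction: c ×2
linear: ✗ — uses contraction: c ×2
affine: ✗ — uses contraction: c ×2
relevant: ✓ — every one of n, c appears
unrestricted: ✓ — simply typable at (T3 -> T3) -> T3; W, C, E all held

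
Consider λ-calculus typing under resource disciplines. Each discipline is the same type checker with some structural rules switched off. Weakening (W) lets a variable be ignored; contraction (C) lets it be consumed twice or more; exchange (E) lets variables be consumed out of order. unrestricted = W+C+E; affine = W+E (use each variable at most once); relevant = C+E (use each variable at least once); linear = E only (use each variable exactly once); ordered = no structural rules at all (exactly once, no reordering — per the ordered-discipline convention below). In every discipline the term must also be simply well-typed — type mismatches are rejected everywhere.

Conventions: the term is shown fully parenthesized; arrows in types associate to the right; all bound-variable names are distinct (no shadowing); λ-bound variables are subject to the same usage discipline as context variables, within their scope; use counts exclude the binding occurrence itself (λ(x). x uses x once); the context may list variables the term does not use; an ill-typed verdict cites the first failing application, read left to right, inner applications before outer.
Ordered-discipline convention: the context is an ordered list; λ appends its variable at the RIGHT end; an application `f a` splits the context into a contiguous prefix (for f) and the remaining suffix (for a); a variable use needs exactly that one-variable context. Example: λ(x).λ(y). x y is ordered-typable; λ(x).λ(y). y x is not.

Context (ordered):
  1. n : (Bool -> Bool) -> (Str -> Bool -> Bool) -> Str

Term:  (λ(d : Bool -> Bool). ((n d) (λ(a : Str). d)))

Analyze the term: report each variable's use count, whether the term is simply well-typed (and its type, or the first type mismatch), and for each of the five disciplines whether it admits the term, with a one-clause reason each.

variable uses: n=1; d [bound]=2; a [bound]=0
left-to-right use order: n, d, d
typing: well-typed at (Bool -> Bool) -> Str
ordered: ✗, repeated use of d ×2; needs weakening: a unused
linear: ✗, repeated use of d ×2; needs weakening: a unused
affine: ✗, repeated use of d ×2
relevant: ✗, needs weakening: a unused
unrestricted: ✓, typability at (Bool -> Bool) -> Str is all that's needed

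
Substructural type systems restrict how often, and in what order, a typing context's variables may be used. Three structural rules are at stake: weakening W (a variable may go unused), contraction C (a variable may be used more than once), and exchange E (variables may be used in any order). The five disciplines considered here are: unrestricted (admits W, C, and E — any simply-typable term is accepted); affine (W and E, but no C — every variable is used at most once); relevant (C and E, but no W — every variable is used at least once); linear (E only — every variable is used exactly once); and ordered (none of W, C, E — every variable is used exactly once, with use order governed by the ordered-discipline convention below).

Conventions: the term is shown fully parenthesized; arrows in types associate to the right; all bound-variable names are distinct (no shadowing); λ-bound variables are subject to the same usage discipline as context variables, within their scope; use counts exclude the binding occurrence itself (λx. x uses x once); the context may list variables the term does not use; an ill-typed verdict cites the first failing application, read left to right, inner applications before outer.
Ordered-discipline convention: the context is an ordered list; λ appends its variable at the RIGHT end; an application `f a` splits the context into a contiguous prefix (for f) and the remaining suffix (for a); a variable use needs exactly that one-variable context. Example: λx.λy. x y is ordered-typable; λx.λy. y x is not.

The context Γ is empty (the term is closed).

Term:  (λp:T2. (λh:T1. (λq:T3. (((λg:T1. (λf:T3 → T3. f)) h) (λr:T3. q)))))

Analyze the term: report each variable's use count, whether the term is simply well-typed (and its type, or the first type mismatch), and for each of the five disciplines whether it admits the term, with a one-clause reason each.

counts: p (bound): 0, h (bound): 1, q (bound): 1, g (bound): 0, f (bound): 1, r (bound): 0
use order (left to right): f, h, q
typing: well-typed — term : T2 → T1 → T3 → T3 → T3
ordered: ✗, p, g, r left unused
linear: ✗, p, g, r left unused
affine: ✓, p, h, q, g, f, r: no repeats, contraction unneeded
relevant: ✗, p, g, r left unused
unrestricted: ✓, typability at T2 → T1 → T3 → T3 → T3 is all that's needed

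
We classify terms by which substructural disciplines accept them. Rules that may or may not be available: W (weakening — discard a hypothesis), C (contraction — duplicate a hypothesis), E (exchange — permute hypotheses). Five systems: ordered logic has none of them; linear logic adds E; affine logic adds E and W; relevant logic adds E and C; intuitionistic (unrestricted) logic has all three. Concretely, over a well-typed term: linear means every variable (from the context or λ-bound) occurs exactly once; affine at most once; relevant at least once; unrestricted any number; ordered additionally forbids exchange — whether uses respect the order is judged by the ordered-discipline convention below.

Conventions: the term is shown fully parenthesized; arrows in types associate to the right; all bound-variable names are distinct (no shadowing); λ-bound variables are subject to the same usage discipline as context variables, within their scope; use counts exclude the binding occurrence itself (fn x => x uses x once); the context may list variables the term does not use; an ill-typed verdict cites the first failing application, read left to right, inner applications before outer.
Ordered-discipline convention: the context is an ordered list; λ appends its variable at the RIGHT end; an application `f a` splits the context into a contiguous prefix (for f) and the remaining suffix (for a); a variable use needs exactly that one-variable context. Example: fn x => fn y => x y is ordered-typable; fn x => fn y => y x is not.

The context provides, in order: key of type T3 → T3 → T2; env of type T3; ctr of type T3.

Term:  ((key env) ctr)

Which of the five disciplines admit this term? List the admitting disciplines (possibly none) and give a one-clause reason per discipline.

admitted by: ordered, linear, affine, relevant, unrestricted
usage: key: 1×; env: 1×; ctr: 1×
left-to-right use order: key, env, ctr
typing: ✓ — T2
ordered: ✓, single-use (key, env, ctr), ordered derivation ok
linear: ✓, each of key, env, ctr used exactly once
affine: ✓, none of key, env, ctr used more than once
relevant: ✓, at least one use each (key, env, ctr)
unrestricted: ✓, type-checks (T2) and nothing is barred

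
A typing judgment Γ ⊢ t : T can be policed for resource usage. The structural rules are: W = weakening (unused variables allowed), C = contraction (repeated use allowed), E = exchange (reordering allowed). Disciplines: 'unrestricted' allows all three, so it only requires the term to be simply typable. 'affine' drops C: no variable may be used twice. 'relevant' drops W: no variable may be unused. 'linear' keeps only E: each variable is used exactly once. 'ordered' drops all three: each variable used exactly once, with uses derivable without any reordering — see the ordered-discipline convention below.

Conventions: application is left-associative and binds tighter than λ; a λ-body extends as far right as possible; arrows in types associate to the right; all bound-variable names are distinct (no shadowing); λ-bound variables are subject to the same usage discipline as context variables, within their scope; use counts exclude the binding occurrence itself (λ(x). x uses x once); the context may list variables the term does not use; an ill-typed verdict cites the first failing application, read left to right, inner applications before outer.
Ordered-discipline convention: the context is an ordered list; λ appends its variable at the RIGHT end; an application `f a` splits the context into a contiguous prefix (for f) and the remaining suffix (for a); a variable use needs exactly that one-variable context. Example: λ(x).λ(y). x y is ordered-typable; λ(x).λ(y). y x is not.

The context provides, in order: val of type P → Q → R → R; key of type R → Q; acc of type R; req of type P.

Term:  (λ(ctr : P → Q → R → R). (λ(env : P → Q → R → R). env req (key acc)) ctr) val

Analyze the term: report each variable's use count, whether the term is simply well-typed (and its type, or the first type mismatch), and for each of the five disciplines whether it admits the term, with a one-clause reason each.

counts: val ×1; key ×1; acc ×1; req ×1; ctr (λ-bound) ×1; env (λ-bound) ×1
left-to-right use order: env, req, key, acc, ctr, val
typing: well-typed — term : R → R
ordered: ✗, no contiguous prefix/suffix split fits env, req, key, acc, ctr, val
linear: ✓, exactly-once usage across val, key, acc, req, ctr, env
affine: ✓, none of val, key, acc, req, ctr, env used more than once
relevant: ✓, val, key, acc, req, ctr, env: all used, weakening unneeded
unrestricted: ✓, well-typed at R → R; no restrictions here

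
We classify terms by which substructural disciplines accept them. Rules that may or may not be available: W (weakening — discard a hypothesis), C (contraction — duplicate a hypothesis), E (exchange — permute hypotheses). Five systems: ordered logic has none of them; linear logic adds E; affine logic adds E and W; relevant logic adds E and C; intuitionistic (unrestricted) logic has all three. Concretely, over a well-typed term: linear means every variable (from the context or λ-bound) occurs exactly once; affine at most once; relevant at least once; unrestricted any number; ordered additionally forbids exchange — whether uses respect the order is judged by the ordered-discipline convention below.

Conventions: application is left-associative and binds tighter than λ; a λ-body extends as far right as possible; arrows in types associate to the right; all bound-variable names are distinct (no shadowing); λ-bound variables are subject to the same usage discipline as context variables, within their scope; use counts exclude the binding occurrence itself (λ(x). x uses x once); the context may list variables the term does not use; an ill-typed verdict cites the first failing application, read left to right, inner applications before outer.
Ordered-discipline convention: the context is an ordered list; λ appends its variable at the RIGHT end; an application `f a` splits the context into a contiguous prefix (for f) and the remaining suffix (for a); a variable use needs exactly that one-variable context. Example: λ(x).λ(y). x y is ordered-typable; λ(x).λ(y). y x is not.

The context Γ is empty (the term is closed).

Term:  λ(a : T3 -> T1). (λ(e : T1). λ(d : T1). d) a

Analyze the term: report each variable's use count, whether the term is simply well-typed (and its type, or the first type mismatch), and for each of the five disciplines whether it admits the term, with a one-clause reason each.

variable uses: a (bound): 1; e (bound): 0; d (bound): 1
order of uses: d, a
typing: ill-typed: an application expects T1 but receives T3 -> T1
ordered ✗ (a type mismatch blocks all five)
linear ✗ (the type mismatch rejects it)
affine ✗ (not simply typable)
relevant ✗ (fails simple typing)
unrestricted ✗ (a type mismatch blocks all five)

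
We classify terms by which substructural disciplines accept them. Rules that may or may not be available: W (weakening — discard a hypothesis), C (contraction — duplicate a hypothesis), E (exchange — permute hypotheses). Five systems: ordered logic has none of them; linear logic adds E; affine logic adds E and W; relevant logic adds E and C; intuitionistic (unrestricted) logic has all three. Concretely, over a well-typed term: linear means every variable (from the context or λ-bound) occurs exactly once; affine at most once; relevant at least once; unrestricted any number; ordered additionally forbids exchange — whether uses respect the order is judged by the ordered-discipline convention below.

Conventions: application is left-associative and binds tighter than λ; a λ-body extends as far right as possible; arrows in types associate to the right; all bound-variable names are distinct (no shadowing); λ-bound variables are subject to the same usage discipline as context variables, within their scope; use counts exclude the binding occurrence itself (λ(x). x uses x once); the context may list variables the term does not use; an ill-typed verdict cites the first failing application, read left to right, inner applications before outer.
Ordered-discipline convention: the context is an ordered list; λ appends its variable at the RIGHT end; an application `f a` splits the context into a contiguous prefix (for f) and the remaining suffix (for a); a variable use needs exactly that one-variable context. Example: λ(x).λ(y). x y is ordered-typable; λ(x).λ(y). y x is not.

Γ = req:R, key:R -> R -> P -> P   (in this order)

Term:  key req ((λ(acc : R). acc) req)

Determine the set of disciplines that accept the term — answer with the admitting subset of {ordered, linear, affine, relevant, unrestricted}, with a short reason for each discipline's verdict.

accepted by: relevant, unrestricted
usage: req: 2; key: 1; acc [bound]: 1
order of uses: key, req, acc, req
typing: well-typed at P -> P
ordered ✗ (req ×2 used more than once (contraction))
linear ✗ (req ×2 used more than once (contraction))
affine ✗ (req ×2 used more than once (contraction))
relevant ✓ (at least one use each (req, key, acc))
unrestricted ✓ (type-checks (P -> P) and nothing is barred)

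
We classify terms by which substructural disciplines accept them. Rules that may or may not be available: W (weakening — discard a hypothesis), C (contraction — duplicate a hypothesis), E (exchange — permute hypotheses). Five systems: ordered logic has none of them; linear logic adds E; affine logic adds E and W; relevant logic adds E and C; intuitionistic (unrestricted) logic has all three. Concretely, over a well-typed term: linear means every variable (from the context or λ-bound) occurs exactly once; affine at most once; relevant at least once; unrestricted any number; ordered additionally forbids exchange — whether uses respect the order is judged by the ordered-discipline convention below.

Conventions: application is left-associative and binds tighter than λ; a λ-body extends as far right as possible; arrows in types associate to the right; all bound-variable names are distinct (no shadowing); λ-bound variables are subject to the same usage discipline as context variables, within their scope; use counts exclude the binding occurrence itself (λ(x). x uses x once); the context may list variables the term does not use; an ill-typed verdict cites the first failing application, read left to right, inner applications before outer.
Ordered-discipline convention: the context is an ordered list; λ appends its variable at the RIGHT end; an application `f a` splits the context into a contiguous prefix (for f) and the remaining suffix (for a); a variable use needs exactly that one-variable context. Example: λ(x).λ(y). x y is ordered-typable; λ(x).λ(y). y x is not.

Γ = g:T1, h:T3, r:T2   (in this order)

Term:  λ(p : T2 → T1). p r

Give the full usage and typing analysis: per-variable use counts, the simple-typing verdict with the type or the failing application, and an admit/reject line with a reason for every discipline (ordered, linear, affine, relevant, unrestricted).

usage: g=0, h=0, r=1, p [bound]=1
left-to-right use order: p, r
typing: well-typed — term : (T2 → T1) → T1
ordered: ✗ — g, h left unused
linear: ✗ — g, h left unused
affine: ✓ — at most one use each (g, h, r, p)
relevant: ✗ — g, h left unused
unrestricted: ✓ — well-typed at (T2 → T1) → T1; no restrictions here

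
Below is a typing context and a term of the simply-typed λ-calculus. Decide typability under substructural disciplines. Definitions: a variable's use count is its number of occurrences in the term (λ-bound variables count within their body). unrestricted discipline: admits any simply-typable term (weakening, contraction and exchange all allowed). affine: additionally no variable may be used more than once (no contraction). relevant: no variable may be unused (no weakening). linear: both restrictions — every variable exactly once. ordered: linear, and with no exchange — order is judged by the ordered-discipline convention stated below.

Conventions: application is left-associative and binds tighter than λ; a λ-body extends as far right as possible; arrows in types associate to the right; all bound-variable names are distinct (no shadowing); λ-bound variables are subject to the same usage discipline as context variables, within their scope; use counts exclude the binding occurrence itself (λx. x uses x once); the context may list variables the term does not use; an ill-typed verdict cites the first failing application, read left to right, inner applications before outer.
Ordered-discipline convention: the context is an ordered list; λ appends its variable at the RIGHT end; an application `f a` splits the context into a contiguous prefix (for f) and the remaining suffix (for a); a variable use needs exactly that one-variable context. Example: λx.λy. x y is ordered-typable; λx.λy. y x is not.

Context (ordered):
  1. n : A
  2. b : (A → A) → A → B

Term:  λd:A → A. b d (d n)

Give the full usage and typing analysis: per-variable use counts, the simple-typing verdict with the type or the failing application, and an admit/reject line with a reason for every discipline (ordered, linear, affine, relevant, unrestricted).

variable uses: n=1, b=1, d (λ-bound)=2
left-to-right use order: b, d, d, n
typing: the term checks, with type (A → A) → B
ordered: ✗ — needs contraction — d ×2
linear: ✗ — needs contraction — d ×2
affine: ✗ — needs contraction — d ×2
relevant: ✓ — none of n, b, d goes unused
unrestricted: ✓ — typability at (A → A) → B is all that's needed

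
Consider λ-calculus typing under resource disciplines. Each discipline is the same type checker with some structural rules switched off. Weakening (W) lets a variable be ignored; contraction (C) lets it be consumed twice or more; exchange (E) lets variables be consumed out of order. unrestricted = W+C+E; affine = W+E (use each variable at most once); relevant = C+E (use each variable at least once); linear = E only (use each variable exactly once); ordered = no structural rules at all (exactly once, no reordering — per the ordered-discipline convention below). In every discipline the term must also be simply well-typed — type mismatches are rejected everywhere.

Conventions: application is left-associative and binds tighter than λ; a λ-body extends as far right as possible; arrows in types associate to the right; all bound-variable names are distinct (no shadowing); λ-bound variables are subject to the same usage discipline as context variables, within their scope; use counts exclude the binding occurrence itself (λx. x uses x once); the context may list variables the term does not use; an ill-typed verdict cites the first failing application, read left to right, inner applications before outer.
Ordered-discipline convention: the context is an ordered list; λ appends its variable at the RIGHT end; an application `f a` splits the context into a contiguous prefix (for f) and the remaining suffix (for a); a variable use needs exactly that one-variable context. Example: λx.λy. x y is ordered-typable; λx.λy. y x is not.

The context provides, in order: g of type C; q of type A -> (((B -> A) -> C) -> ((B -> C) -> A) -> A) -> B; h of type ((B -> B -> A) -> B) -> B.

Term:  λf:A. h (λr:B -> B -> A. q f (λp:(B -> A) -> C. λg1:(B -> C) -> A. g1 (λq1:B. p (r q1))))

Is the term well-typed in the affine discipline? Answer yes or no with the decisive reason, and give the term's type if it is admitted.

yes — at most one use each (g, q, h, f, r, p, g1, q1); term : A -> B
use counts: g: 0×, q: 1×, h: 1×, f (bound): 1×, r (bound): 1×, p (bound): 1×, g1 (bound): 1×, q1 (bound): 1×
uses in reading order: h, q, f, g1, p, r, q1
typing: the term checks, with type A -> B
all disciplines: ordered ✗ · linear ✗ · affine ✓ · relevant ✗ · unrestricted ✓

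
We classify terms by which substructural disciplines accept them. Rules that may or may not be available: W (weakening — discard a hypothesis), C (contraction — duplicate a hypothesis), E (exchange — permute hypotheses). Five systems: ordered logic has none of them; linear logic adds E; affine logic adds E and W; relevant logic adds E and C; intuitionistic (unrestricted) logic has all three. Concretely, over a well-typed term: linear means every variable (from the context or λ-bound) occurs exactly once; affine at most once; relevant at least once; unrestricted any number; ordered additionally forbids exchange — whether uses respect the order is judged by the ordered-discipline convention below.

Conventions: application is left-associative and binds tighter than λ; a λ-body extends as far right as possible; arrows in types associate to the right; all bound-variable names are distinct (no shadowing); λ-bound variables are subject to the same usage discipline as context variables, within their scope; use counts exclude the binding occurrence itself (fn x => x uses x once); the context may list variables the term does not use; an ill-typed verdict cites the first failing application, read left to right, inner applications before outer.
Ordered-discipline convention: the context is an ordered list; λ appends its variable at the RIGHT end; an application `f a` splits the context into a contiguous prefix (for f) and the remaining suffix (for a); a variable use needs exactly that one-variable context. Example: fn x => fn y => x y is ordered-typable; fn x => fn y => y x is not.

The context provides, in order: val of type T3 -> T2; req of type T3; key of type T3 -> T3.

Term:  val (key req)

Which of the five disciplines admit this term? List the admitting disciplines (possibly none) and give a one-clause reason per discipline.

admitted in: linear, affine, relevant, unrestricted
usage: val: 1×; req: 1×; key: 1×
use order (left to right): val, key, req
typing: the term checks, with type T2
ordered ✗ (no contiguous prefix/suffix split fits val, key, req)
linear ✓ (val, req, key: one use apiece)
affine ✓ (at most one use each (val, req, key))
relevant ✓ (every one of val, req, key appears)
unrestricted ✓ (type-checks (T2) and nothing is barred)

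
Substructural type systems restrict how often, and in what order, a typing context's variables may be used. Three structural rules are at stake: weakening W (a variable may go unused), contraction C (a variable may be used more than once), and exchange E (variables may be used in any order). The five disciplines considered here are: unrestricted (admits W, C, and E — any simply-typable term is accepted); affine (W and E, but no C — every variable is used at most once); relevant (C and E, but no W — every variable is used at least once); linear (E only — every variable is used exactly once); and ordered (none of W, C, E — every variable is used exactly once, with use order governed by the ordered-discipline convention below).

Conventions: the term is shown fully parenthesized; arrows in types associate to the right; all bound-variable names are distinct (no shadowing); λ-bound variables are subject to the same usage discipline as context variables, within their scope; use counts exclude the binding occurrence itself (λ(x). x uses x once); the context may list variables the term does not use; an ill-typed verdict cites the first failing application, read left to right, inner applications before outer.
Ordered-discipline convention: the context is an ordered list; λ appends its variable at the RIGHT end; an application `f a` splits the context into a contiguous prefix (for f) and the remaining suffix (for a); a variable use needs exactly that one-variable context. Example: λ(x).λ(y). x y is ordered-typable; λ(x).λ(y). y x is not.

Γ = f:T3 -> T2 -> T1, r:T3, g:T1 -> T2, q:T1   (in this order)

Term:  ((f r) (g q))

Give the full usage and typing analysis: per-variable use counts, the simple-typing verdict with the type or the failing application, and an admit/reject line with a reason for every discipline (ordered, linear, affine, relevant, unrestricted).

variable uses: f: 1; r: 1; g: 1; q: 1
left-to-right use order: f, r, g, q
typing: well-typed at T1
ordered: ✓, f, r, g, q: once each, no exchange needed
linear: ✓, exactly-once usage across f, r, g, q
affine: ✓, f, r, g, q: no repeats, contraction unneeded
relevant: ✓, f, r, g, q: all used, weakening unneeded
unrestricted: ✓, typability at T1 is all that's needed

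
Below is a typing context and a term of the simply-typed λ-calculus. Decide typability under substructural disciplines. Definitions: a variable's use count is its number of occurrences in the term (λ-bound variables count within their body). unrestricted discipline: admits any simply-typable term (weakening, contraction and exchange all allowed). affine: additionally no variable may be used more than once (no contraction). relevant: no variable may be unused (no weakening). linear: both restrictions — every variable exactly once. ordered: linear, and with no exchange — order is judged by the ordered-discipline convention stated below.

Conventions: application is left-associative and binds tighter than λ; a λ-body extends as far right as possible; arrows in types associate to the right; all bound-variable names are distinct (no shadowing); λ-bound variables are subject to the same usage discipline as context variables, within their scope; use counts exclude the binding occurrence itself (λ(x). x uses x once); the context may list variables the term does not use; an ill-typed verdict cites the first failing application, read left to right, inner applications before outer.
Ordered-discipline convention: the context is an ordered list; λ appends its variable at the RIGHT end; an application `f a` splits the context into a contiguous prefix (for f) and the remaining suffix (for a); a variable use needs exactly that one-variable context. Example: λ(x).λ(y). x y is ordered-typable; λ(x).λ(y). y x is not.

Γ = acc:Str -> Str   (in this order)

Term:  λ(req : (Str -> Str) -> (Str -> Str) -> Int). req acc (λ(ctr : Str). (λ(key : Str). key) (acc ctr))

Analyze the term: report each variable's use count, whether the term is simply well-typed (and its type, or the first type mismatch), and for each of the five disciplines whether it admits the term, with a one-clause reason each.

use counts: acc: 2×, req (bound): 1×, ctr (bound): 1×, key (bound): 1×
uses in reading order: req, acc, key, acc, ctr
typing: well-typed at ((Str -> Str) -> (Str -> Str) -> Int) -> Int
ordered ✗ (uses contraction: acc ×2)
linear ✗ (uses contraction: acc ×2)
affine ✗ (uses contraction: acc ×2)
relevant ✓ (at least one use each (acc, req, ctr, key))
unrestricted ✓ (type-checks (((Str -> Str) -> (Str -> Str) -> Int) -> Int) and nothing is barred)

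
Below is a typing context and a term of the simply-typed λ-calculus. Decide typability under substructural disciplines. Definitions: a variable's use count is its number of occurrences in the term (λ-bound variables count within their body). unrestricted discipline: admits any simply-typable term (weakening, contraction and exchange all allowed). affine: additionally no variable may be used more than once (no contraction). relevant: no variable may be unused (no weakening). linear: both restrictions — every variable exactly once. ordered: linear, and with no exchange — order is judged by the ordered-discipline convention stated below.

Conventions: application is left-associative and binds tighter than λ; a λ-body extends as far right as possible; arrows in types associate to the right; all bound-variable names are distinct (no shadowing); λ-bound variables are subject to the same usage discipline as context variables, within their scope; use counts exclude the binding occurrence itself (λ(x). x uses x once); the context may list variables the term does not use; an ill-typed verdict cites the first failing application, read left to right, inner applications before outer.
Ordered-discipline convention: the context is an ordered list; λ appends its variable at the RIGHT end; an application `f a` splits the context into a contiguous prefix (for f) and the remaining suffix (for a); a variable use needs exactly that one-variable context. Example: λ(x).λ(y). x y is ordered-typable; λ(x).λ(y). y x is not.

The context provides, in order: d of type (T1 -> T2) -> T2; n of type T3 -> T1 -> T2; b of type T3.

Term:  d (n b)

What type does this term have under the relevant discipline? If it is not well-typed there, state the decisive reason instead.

term : T2
use counts: d ×1; n ×1; b ×1
left-to-right use order: d, n, b
typing: the term checks, with type T2
per-discipline verdicts: ordered ✓ | linear ✓ | affine ✓ | relevant ✓ | unrestricted ✓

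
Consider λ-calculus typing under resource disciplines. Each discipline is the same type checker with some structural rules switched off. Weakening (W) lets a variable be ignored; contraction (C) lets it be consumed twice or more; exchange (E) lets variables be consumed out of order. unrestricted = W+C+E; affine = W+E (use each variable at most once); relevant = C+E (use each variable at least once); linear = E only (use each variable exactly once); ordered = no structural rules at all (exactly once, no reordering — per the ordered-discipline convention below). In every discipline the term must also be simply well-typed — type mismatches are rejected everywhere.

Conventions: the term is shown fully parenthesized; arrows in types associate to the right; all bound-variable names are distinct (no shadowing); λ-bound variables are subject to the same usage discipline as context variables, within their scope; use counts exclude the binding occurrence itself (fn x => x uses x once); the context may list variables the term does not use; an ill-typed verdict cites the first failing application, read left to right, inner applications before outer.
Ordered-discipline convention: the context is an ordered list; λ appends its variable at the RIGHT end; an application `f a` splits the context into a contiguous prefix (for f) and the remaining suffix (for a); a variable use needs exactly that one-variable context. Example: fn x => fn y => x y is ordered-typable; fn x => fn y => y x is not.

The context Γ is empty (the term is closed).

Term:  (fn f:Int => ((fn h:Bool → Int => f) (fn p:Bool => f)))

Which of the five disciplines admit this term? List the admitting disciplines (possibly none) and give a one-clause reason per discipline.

accepted by: unrestricted
usage: f [bound]: 2×; h [bound]: 0×; p [bound]: 0×
order of uses: f, f
typing: well-typed — term : Int → Int
ordered ✗ (needs contraction — f ×2; h, p never used (weakening))
linear ✗ (needs contraction — f ×2; h, p never used (weakening))
affine ✗ (needs contraction — f ×2)
relevant ✗ (h, p never used (weakening))
unrestricted ✓ (type-checks (Int → Int) and nothing is barred)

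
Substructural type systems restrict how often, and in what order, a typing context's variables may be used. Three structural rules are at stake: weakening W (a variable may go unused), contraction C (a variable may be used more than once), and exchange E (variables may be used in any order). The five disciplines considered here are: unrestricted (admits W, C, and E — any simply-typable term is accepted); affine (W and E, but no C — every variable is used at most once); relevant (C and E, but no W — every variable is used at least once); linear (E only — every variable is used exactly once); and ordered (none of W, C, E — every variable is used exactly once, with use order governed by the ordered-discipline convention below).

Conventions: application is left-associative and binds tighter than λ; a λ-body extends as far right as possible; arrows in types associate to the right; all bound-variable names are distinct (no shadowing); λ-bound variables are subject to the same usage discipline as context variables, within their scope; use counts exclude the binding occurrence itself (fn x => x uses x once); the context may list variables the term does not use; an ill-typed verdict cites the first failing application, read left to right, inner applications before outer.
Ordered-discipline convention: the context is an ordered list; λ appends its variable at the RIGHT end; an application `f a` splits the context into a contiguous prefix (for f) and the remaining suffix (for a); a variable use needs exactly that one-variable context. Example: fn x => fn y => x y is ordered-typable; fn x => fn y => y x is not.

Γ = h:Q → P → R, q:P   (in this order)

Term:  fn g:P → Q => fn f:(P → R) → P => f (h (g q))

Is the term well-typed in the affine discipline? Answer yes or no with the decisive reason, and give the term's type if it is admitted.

yes — h, q, g, f: no repeats, contraction unneeded; term : (P → Q) → ((P → R) → P) → P
usage: h: 1, q: 1, g (λ-bound): 1, f (λ-bound): 1
left-to-right use order: f, h, g, q
typing: ✓ — (P → Q) → ((P → R) → P) → P
per-discipline verdicts: ordered ✗ · linear ✓ · affine ✓ · relevant ✓ · unrestricted ✓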